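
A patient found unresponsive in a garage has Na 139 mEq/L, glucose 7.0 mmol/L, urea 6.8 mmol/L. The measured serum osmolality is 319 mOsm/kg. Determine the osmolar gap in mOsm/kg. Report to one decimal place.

Calculated osmolality = 2·Na + glucose + urea
= 2·139 + 7 + 6.8
= 278 + 7 + 6.80
= 291.8 mOsm/kg ≈ 291.8 mOsm/kg
Osmolar gap = measured − calculated = 319 − 291.8 = 27.2 mOsm/kg

27.2 mOsm/kg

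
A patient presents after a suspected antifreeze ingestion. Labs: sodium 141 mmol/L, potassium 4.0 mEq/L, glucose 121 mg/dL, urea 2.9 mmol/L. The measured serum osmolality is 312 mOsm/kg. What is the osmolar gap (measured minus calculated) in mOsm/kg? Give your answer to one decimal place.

20.4 mOsm/kg

Calculated osmolality = 2·Na + glucose/18 + urea
= 2·141 + 121/18 + 2.9
= 282 + 6.72 + 2.90
= 291.62 mOsm/kg ≈ 291.6 mOsm/kg
Osmolar gap = measured − calculated = 312 − 291.6 = 20.4 mOsm/kg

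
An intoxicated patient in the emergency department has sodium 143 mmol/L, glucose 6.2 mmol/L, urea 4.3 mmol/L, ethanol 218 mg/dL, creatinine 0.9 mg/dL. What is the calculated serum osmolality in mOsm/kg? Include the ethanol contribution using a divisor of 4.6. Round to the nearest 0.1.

Calculated osmolality = 2·Na + glucose + urea + ethanol/4.6
= 2·143 + 6.2 + 4.3 + 218/4.6
= 286 + 6.20 + 4.30 + 47.39
= 343.89 mOsm/kg

343.9 mOsm/kg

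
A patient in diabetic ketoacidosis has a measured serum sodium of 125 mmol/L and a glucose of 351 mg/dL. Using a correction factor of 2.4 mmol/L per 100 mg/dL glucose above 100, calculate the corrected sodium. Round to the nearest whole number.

131 mmol/L

Corrected Na = measured Na + 2.4 · (glucose − 100)/100
= 125 + 2.4 · (351 − 100)/100
= 125 + 6
= 131 mmol/L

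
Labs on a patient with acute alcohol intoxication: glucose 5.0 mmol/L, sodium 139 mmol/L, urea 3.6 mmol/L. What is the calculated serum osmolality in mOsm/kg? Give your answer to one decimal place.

286.6 mOsm/kg

Calculated osmolality = 2·Na + glucose + urea
= 2·139 + 5 + 3.6
= 278 + 5 + 3.60
= 286.6 mOsm/kg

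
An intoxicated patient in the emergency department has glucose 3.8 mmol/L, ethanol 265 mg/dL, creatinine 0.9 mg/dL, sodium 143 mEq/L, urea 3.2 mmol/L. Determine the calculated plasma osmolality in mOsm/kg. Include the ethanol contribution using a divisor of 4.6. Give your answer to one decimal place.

Calculated osmolality = 2·Na + glucose + urea + ethanol/4.6
= 2·143 + 3.8 + 3.2 + 265/4.6
= 286 + 3.80 + 3.20 + 57.61
= 350.61 mOsm/kg

350.6 mOsm/kg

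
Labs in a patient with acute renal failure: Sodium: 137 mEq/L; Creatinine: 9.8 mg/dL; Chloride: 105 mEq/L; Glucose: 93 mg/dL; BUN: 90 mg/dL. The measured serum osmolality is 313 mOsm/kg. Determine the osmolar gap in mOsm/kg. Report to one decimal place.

Calculated osmolality = 2·Na + glucose/18 + BUN/2.8
= 2·137 + 93/18 + 90/2.8
= 274 + 5.17 + 32.14
= 311.31 mOsm/kg ≈ 311.3 mOsm/kg
Osmolar gap = measured − calculated = 313 − 311.3 = 1.7 mOsm/kg

1.7 mOsm/kg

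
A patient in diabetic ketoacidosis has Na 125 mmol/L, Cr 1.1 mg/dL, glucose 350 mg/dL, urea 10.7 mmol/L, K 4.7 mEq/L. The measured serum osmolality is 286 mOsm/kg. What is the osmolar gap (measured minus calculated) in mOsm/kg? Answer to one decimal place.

5.9 mOsm/kg

Calculated osmolality = 2·Na + glucose/18 + urea
= 2·125 + 350/18 + 10.7
= 250 + 19.44 + 10.70
= 280.14 mOsm/kg ≈ 280.1 mOsm/kg
Osmolar gap = measured − calculated = 286 − 280.1 = 5.9 mOsm/kg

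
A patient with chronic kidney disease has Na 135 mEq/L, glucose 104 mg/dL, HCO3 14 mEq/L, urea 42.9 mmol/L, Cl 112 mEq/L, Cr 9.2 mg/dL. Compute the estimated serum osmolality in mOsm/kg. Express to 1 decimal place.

318.7 mOsm/kg

Calculated osmolality = 2·Na + glucose/18 + urea
= 2·135 + 104/18 + 42.9
= 270 + 5.78 + 42.90
= 318.68 mOsm/kg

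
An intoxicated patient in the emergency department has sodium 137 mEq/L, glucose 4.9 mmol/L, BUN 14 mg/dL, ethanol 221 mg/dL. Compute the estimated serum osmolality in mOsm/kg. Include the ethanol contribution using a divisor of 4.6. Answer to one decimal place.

331.9 mOsm/kg

Calculated osmolality = 2·Na + glucose + BUN/2.8 + ethanol/4.6
= 2·137 + 4.9 + 14/2.8 + 221/4.6
= 274 + 4.90 + 5 + 48.04
= 331.94 mOsm/kg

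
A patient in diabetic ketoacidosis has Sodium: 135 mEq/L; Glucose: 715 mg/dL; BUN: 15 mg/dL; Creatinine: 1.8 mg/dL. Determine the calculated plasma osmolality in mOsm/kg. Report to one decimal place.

Calculated osmolality = 2·Na + glucose/18 + BUN/2.8
= 2·135 + 715/18 + 15/2.8
= 270 + 39.72 + 5.36
= 315.08 mOsm/kg

315.1 mOsm/kg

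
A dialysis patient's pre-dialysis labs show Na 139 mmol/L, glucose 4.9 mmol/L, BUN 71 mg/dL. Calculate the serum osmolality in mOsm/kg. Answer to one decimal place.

Calculated osmolality = 2·Na + glucose + BUN/2.8
= 2·139 + 4.9 + 71/2.8
= 278 + 4.90 + 25.36
= 308.26 mOsm/kg

308.3 mOsm/kg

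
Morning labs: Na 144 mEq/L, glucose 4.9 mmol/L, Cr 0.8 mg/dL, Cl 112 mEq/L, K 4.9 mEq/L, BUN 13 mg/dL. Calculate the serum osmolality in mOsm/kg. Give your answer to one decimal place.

297.5 mOsm/kg

Calculated osmolality = 2·Na + glucose + BUN/2.8
= 2·144 + 4.9 + 13/2.8
= 288 + 4.90 + 4.64
= 297.54 mOsm/kg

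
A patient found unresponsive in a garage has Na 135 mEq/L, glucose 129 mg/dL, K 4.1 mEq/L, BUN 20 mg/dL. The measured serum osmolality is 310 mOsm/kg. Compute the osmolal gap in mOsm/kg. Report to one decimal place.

Calculated osmolality = 2·Na + glucose/18 + BUN/2.8
= 2·135 + 129/18 + 20/2.8
= 270 + 7.17 + 7.14
= 284.31 mOsm/kg ≈ 284.3 mOsm/kg
Osmolar gap = measured − calculated = 310 − 284.3 = 25.7 mOsm/kg

25.7 mOsm/kg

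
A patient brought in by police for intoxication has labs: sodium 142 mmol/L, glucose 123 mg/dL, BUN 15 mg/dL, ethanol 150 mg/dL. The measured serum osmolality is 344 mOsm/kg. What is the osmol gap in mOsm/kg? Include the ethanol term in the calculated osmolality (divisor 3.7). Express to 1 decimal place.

7.3 mOsm/kg

Calculated osmolality = 2·Na + glucose/18 + BUN/2.8 + ethanol/3.7
= 2·142 + 123/18 + 15/2.8 + 150/3.7
= 284 + 6.83 + 5.36 + 40.54
= 336.73 mOsm/kg ≈ 336.7 mOsm/kg
Osmolar gap = measured − calculated = 344 − 336.7 = 7.3 mOsm/kg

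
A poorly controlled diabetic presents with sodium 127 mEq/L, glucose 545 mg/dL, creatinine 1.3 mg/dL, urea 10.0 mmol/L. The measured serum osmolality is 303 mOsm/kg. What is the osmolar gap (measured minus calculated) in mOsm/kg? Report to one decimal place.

Calculated osmolality = 2·Na + glucose/18 + urea
= 2·127 + 545/18 + 10
= 254 + 30.28 + 10
= 294.28 mOsm/kg ≈ 294.3 mOsm/kg
Osmolar gap = measured − calculated = 303 − 294.3 = 8.7 mOsm/kg

8.7 mOsm/kg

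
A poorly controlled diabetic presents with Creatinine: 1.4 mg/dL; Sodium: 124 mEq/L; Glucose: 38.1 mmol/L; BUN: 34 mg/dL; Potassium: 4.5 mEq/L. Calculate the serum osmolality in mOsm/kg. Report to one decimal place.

298.2 mOsm/kg

Calculated osmolality = 2·Na + glucose + BUN/2.8
= 2·124 + 38.1 + 34/2.8
= 248 + 38.10 + 12.14
= 298.24 mOsm/kg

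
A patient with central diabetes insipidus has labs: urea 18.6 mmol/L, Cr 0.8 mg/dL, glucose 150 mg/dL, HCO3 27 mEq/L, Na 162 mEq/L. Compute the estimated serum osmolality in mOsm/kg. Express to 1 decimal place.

Calculated osmolality = 2·Na + glucose/18 + urea
= 2·162 + 150/18 + 18.6
= 324 + 8.33 + 18.60
= 350.93 mOsm/kg

350.9 mOsm/kg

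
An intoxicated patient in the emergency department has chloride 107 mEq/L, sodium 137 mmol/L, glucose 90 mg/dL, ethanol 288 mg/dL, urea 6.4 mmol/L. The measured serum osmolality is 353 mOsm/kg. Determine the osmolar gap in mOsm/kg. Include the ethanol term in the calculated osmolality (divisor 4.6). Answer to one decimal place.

5.0 mOsm/kg

Calculated osmolality = 2·Na + glucose/18 + urea + ethanol/4.6
= 2·137 + 90/18 + 6.4 + 288/4.6
= 274 + 5 + 6.40 + 62.61
= 348.01 mOsm/kg ≈ 348.0 mOsm/kg
Osmolar gap = measured − calculated = 353 − 348.0 = 5.0 mOsm/kg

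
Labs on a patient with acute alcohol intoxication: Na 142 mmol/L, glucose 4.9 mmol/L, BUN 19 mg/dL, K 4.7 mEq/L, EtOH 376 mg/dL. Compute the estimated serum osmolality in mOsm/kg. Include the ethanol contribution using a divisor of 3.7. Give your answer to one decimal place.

Calculated osmolality = 2·Na + glucose + BUN/2.8 + ethanol/3.7
= 2·142 + 4.9 + 19/2.8 + 376/3.7
= 284 + 4.90 + 6.79 + 101.62
= 397.31 mOsm/kg

397.3 mOsm/kg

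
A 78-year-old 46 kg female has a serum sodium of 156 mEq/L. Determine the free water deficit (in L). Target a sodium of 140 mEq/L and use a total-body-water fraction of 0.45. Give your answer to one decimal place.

TBW = 0.45 · 46 = 20.7 L
Free water deficit = TBW · (Na/140 − 1)
= 20.7 · (156/140 − 1)
= 20.7 · 0.1143
= 2.37 L

2.4 L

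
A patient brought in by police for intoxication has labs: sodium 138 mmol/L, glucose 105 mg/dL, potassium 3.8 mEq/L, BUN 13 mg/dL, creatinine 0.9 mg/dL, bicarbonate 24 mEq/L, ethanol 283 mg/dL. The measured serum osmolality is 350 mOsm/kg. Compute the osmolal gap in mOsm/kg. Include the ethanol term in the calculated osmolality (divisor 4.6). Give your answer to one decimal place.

2.0 mOsm/kg

Calculated osmolality = 2·Na + glucose/18 + BUN/2.8 + ethanol/4.6
= 2·138 + 105/18 + 13/2.8 + 283/4.6
= 276 + 5.83 + 4.64 + 61.52
= 347.99 mOsm/kg ≈ 348.0 mOsm/kg
Osmolar gap = measured − calculated = 350 − 348.0 = 2.0 mOsm/kg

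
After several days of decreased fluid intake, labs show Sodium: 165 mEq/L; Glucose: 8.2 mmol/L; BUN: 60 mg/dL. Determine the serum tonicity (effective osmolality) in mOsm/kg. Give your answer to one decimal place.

Effective osmolality excludes urea (freely permeant across cell membranes):
2·Na + glucose
= 2·165 + 8.2
= 330 + 8.2
= 338.2 mOsm/kg

338.2 mOsm/kg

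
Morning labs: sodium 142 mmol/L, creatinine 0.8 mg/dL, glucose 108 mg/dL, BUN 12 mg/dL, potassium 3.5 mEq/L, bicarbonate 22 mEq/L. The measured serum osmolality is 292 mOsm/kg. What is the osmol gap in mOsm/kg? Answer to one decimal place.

Calculated osmolality = 2·Na + glucose/18 + BUN/2.8
= 2·142 + 108/18 + 12/2.8
= 284 + 6 + 4.29
= 294.29 mOsm/kg ≈ 294.3 mOsm/kg
Osmolar gap = measured − calculated = 292 − 294.3 = -2.3 mOsm/kg

-2.3 mOsm/kg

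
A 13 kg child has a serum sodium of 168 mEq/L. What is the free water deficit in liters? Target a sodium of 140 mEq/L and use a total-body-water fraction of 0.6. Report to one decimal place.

TBW = 0.6 · 13 = 7.8 L
Free water deficit = TBW · (Na/140 − 1)
= 7.8 · (168/140 − 1)
= 7.8 · 0.2
= 1.56 L

1.6 L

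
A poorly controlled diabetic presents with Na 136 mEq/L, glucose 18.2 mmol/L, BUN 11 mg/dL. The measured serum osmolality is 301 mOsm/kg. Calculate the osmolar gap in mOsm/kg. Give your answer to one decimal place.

Calculated osmolality = 2·Na + glucose + BUN/2.8
= 2·136 + 18.2 + 11/2.8
= 272 + 18.20 + 3.93
= 294.13 mOsm/kg ≈ 294.1 mOsm/kg
Osmolar gap = measured − calculated = 301 − 294.1 = 6.9 mOsm/kg

6.9 mOsm/kg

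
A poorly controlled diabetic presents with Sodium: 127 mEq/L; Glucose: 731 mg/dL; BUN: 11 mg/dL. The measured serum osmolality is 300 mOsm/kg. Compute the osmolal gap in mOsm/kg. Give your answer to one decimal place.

1.5 mOsm/kg

Calculated osmolality = 2·Na + glucose/18 + BUN/2.8
= 2·127 + 731/18 + 11/2.8
= 254 + 40.61 + 3.93
= 298.54 mOsm/kg ≈ 298.5 mOsm/kg
Osmolar gap = measured − calculated = 300 − 298.5 = 1.5 mOsm/kg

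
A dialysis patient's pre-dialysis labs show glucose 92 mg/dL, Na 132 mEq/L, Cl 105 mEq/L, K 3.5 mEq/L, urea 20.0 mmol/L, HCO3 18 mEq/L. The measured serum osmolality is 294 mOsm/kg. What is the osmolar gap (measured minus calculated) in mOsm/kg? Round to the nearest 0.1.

Calculated osmolality = 2·Na + glucose/18 + urea
= 2·132 + 92/18 + 20
= 264 + 5.11 + 20
= 289.11 mOsm/kg ≈ 289.1 mOsm/kg
Osmolar gap = measured − calculated = 294 − 289.1 = 4.9 mOsm/kg

4.9 mOsm/kg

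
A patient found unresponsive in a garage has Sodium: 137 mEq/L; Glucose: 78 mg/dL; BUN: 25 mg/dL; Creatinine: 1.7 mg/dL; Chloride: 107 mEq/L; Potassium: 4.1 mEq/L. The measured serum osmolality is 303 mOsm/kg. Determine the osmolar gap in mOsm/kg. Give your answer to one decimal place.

Calculated osmolality = 2·Na + glucose/18 + BUN/2.8
= 2·137 + 78/18 + 25/2.8
= 274 + 4.33 + 8.93
= 287.26 mOsm/kg ≈ 287.3 mOsm/kg
Osmolar gap = measured − calculated = 303 − 287.3 = 15.7 mOsm/kg

15.7 mOsm/kg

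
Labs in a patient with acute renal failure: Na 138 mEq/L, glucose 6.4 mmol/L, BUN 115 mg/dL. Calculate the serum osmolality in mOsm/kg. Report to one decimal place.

Calculated osmolality = 2·Na + glucose + BUN/2.8
= 2·138 + 6.4 + 115/2.8
= 276 + 6.40 + 41.07
= 323.47 mOsm/kg

323.5 mOsm/kg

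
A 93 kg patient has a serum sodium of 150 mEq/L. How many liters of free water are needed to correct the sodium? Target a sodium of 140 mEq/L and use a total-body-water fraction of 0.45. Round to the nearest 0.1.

3.0 L

TBW = 0.45 · 93 = 41.85 L
Free water deficit = TBW · (Na/140 − 1)
= 41.85 · (150/140 − 1)
= 41.85 · 0.0714
= 2.99 L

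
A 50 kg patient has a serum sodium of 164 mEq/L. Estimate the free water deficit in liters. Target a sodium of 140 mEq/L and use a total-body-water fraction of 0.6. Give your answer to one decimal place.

TBW = 0.6 · 50 = 30 L
Free water deficit = TBW · (Na/140 − 1)
= 30 · (164/140 − 1)
= 30 · 0.1714
= 5.14 L

5.1 L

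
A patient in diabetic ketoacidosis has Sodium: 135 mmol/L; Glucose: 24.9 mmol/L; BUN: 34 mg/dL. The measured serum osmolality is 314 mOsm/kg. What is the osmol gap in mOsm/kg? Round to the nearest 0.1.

Calculated osmolality = 2·Na + glucose + BUN/2.8
= 2·135 + 24.9 + 34/2.8
= 270 + 24.90 + 12.14
= 307.04 mOsm/kg ≈ 307.0 mOsm/kg
Osmolar gap = measured − calculated = 314 − 307.0 = 7.0 mOsm/kg

7.0 mOsm/kg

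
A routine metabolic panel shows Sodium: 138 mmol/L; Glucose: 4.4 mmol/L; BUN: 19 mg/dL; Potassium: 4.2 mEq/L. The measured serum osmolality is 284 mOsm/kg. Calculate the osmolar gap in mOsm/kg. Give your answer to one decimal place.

-3.2 mOsm/kg

Calculated osmolality = 2·Na + glucose + BUN/2.8
= 2·138 + 4.4 + 19/2.8
= 276 + 4.40 + 6.79
= 287.19 mOsm/kg ≈ 287.2 mOsm/kg
Osmolar gap = measured − calculated = 284 − 287.2 = -3.2 mOsm/kg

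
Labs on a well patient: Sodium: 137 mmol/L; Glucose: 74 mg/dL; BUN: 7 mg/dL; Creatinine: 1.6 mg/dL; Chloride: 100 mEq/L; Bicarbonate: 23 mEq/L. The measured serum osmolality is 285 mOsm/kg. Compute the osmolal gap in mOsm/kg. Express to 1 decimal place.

Calculated osmolality = 2·Na + glucose/18 + BUN/2.8
= 2·137 + 74/18 + 7/2.8
= 274 + 4.11 + 2.50
= 280.61 mOsm/kg ≈ 280.6 mOsm/kg
Osmolar gap = measured − calculated = 285 − 280.6 = 4.4 mOsm/kg

4.4 mOsm/kg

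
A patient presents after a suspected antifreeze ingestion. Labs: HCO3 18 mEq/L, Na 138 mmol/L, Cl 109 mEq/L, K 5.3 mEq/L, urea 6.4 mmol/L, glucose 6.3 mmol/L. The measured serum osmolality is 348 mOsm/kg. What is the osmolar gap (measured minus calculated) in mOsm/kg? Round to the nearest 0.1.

59.3 mOsm/kg

Calculated osmolality = 2·Na + glucose + urea
= 2·138 + 6.3 + 6.4
= 276 + 6.30 + 6.40
= 288.7 mOsm/kg ≈ 288.7 mOsm/kg
Osmolar gap = measured − calculated = 348 − 288.7 = 59.3 mOsm/kg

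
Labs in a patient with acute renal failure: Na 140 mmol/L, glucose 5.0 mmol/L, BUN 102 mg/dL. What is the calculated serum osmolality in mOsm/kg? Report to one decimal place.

Calculated osmolality = 2·Na + glucose + BUN/2.8
= 2·140 + 5 + 102/2.8
= 280 + 5 + 36.43
= 321.43 mOsm/kg

321.4 mOsm/kg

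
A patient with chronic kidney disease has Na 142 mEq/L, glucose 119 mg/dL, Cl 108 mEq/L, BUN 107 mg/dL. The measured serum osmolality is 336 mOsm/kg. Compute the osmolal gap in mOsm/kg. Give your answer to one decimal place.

7.2 mOsm/kg

Calculated osmolality = 2·Na + glucose/18 + BUN/2.8
= 2·142 + 119/18 + 107/2.8
= 284 + 6.61 + 38.21
= 328.82 mOsm/kg ≈ 328.8 mOsm/kg
Osmolar gap = measured − calculated = 336 − 328.8 = 7.2 mOsm/kg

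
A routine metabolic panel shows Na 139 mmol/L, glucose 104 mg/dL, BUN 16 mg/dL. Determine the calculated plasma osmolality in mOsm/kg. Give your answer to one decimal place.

289.5 mOsm/kg

Calculated osmolality = 2·Na + glucose/18 + BUN/2.8
= 2·139 + 104/18 + 16/2.8
= 278 + 5.78 + 5.71
= 289.49 mOsm/kg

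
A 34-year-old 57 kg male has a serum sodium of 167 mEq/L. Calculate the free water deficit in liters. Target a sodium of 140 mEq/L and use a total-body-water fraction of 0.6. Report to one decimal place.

6.6 L

TBW = 0.6 · 57 = 34.2 L
Free water deficit = TBW · (Na/140 − 1)
= 34.2 · (167/140 − 1)
= 34.2 · 0.1929
= 6.6 L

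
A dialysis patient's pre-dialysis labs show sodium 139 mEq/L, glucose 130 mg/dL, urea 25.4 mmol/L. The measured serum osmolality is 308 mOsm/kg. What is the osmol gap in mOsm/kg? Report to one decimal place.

-2.6 mOsm/kg

Calculated osmolality = 2·Na + glucose/18 + urea
= 2·139 + 130/18 + 25.4
= 278 + 7.22 + 25.40
= 310.62 mOsm/kg ≈ 310.6 mOsm/kg
Osmolar gap = measured − calculated = 308 − 310.6 = -2.6 mOsm/kg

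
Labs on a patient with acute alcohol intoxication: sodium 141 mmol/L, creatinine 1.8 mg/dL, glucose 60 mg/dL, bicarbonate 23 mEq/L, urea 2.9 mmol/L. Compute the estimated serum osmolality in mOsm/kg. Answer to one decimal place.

Calculated osmolality = 2·Na + glucose/18 + urea
= 2·141 + 60/18 + 2.9
= 282 + 3.33 + 2.90
= 288.23 mOsm/kg

288.2 mOsm/kg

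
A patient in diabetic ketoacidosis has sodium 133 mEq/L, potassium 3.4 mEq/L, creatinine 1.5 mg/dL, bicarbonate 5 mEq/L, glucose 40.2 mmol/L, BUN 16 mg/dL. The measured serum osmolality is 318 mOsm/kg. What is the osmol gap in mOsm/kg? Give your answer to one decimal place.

Calculated osmolality = 2·Na + glucose + BUN/2.8
= 2·133 + 40.2 + 16/2.8
= 266 + 40.20 + 5.71
= 311.91 mOsm/kg ≈ 311.9 mOsm/kg
Osmolar gap = measured − calculated = 318 − 311.9 = 6.1 mOsm/kg

6.1 mOsm/kg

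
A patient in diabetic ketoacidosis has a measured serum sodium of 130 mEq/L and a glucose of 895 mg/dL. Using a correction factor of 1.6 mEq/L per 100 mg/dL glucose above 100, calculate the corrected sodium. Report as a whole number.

Corrected Na = measured Na + 1.6 · (glucose − 100)/100
= 130 + 1.6 · (895 − 100)/100
= 130 + 12.7
= 142.7 mEq/L

143 mEq/L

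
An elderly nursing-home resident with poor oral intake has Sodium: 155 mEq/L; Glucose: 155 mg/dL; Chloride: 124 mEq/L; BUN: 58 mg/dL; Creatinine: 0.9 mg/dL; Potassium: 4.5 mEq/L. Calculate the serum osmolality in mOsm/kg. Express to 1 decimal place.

339.3 mOsm/kg

Calculated osmolality = 2·Na + glucose/18 + BUN/2.8
= 2·155 + 155/18 + 58/2.8
= 310 + 8.61 + 20.71
= 339.32 mOsm/kg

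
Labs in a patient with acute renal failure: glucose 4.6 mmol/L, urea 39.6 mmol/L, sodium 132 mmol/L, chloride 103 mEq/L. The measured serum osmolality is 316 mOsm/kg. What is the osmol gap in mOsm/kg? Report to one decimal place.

Calculated osmolality = 2·Na + glucose + urea
= 2·132 + 4.6 + 39.6
= 264 + 4.60 + 39.60
= 308.2 mOsm/kg ≈ 308.2 mOsm/kg
Osmolar gap = measured − calculated = 316 − 308.2 = 7.8 mOsm/kg

7.8 mOsm/kg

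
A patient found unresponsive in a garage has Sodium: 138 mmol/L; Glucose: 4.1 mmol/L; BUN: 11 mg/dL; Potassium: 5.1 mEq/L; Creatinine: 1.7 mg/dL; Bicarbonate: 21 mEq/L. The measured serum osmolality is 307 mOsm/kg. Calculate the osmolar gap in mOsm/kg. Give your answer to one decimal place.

Calculated osmolality = 2·Na + glucose + BUN/2.8
= 2·138 + 4.1 + 11/2.8
= 276 + 4.10 + 3.93
= 284.03 mOsm/kg ≈ 284.0 mOsm/kg
Osmolar gap = measured − calculated = 307 − 284.0 = 23.0 mOsm/kg

23.0 mOsm/kg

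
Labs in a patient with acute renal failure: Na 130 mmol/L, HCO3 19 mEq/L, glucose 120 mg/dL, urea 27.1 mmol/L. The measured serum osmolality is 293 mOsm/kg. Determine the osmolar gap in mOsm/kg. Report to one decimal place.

-0.8 mOsm/kg

Calculated osmolality = 2·Na + glucose/18 + urea
= 2·130 + 120/18 + 27.1
= 260 + 6.67 + 27.10
= 293.77 mOsm/kg ≈ 293.8 mOsm/kg
Osmolar gap = measured − calculated = 293 − 293.8 = -0.8 mOsm/kg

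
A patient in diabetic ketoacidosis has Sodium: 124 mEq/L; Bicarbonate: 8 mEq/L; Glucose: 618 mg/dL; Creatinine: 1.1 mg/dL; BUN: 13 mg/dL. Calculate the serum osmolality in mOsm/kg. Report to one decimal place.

Calculated osmolality = 2·Na + glucose/18 + BUN/2.8
= 2·124 + 618/18 + 13/2.8
= 248 + 34.33 + 4.64
= 286.97 mOsm/kg

287.0 mOsm/kg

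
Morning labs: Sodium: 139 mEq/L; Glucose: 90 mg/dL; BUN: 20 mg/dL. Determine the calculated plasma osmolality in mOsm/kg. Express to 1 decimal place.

290.1 mOsm/kg

Calculated osmolality = 2·Na + glucose/18 + BUN/2.8
= 2·139 + 90/18 + 20/2.8
= 278 + 5 + 7.14
= 290.14 mOsm/kg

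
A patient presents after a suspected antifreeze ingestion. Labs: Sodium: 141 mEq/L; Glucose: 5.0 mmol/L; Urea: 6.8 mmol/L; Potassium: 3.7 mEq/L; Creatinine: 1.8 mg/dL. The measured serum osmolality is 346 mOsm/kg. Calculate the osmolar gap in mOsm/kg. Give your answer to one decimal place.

52.2 mOsm/kg

Calculated osmolality = 2·Na + glucose + urea
= 2·141 + 5 + 6.8
= 282 + 5 + 6.80
= 293.8 mOsm/kg ≈ 293.8 mOsm/kg
Osmolar gap = measured − calculated = 346 − 293.8 = 52.2 mOsm/kg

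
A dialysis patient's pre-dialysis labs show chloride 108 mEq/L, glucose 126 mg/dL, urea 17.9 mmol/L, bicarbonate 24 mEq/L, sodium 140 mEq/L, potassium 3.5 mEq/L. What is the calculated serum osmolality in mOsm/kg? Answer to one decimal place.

Calculated osmolality = 2·Na + glucose/18 + urea
= 2·140 + 126/18 + 17.9
= 280 + 7 + 17.90
= 304.9 mOsm/kg

304.9 mOsm/kg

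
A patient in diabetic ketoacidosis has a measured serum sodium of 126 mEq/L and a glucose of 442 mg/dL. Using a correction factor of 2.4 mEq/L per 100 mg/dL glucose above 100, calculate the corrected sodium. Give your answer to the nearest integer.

134 mEq/L

Corrected Na = measured Na + 2.4 · (glucose − 100)/100
= 126 + 2.4 · (442 − 100)/100
= 126 + 8.2
= 134.2 mEq/L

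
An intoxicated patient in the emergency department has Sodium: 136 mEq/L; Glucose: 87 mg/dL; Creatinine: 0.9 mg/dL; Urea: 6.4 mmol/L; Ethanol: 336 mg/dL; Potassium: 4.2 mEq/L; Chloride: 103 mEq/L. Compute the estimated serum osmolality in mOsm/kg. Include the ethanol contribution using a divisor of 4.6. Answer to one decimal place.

Calculated osmolality = 2·Na + glucose/18 + urea + ethanol/4.6
= 2·136 + 87/18 + 6.4 + 336/4.6
= 272 + 4.83 + 6.40 + 73.04
= 356.27 mOsm/kg

356.3 mOsm/kg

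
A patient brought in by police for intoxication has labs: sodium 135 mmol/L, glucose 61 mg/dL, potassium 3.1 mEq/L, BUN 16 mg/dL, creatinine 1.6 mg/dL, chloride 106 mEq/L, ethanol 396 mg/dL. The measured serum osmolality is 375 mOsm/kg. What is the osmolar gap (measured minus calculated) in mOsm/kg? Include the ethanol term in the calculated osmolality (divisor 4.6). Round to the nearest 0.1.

Calculated osmolality = 2·Na + glucose/18 + BUN/2.8 + ethanol/4.6
= 2·135 + 61/18 + 16/2.8 + 396/4.6
= 270 + 3.39 + 5.71 + 86.09
= 365.19 mOsm/kg ≈ 365.2 mOsm/kg
Osmolar gap = measured − calculated = 375 − 365.2 = 9.8 mOsm/kg

9.8 mOsm/kg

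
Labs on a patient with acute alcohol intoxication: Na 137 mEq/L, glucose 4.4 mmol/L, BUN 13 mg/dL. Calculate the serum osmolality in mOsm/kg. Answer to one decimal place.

283.0 mOsm/kg

Calculated osmolality = 2·Na + glucose + BUN/2.8
= 2·137 + 4.4 + 13/2.8
= 274 + 4.40 + 4.64
= 283.04 mOsm/kg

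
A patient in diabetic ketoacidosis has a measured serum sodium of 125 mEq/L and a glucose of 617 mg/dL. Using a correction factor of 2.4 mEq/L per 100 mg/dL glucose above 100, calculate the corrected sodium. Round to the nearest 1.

137 mEq/L

Corrected Na = measured Na + 2.4 · (glucose − 100)/100
= 125 + 2.4 · (617 − 100)/100
= 125 + 12.4
= 137.4 mEq/L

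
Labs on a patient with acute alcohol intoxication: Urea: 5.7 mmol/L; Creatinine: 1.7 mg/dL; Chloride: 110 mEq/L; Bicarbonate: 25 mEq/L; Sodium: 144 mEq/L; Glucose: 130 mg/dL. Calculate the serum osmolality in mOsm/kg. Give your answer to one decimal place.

Calculated osmolality = 2·Na + glucose/18 + urea
= 2·144 + 130/18 + 5.7
= 288 + 7.22 + 5.70
= 300.92 mOsm/kg

300.9 mOsm/kg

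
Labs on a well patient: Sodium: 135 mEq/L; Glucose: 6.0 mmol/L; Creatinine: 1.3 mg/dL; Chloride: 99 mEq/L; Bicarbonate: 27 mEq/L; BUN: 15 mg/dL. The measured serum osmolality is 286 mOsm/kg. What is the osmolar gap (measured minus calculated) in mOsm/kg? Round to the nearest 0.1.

Calculated osmolality = 2·Na + glucose + BUN/2.8
= 2·135 + 6 + 15/2.8
= 270 + 6 + 5.36
= 281.36 mOsm/kg ≈ 281.4 mOsm/kg
Osmolar gap = measured − calculated = 286 − 281.4 = 4.6 mOsm/kg

4.6 mOsm/kg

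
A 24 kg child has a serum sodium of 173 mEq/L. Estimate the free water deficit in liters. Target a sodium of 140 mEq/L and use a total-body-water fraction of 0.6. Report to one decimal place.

TBW = 0.6 · 24 = 14.4 L
Free water deficit = TBW · (Na/140 − 1)
= 14.4 · (173/140 − 1)
= 14.4 · 0.2357
= 3.39 L

3.4 L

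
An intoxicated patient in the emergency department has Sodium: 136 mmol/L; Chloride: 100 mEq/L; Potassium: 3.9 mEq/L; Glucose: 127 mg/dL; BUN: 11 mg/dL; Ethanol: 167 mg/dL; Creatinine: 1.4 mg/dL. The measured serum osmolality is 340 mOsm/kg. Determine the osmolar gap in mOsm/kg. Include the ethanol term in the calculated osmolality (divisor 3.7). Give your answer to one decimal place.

Calculated osmolality = 2·Na + glucose/18 + BUN/2.8 + ethanol/3.7
= 2·136 + 127/18 + 11/2.8 + 167/3.7
= 272 + 7.06 + 3.93 + 45.14
= 328.13 mOsm/kg ≈ 328.1 mOsm/kg
Osmolar gap = measured − calculated = 340 − 328.1 = 11.9 mOsm/kg

11.9 mOsm/kg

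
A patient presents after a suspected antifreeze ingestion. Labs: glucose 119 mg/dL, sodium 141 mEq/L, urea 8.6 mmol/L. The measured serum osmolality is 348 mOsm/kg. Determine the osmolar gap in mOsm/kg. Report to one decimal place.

50.8 mOsm/kg

Calculated osmolality = 2·Na + glucose/18 + urea
= 2·141 + 119/18 + 8.6
= 282 + 6.61 + 8.60
= 297.21 mOsm/kg ≈ 297.2 mOsm/kg
Osmolar gap = measured − calculated = 348 − 297.2 = 50.8 mOsm/kg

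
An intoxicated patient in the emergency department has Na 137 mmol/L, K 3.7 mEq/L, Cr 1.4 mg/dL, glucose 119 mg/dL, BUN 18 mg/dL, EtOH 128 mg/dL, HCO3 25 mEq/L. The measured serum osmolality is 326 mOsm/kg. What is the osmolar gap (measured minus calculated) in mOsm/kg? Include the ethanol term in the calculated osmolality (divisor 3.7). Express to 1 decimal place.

4.4 mOsm/kg

Calculated osmolality = 2·Na + glucose/18 + BUN/2.8 + ethanol/3.7
= 2·137 + 119/18 + 18/2.8 + 128/3.7
= 274 + 6.61 + 6.43 + 34.59
= 321.63 mOsm/kg ≈ 321.6 mOsm/kg
Osmolar gap = measured − calculated = 326 − 321.6 = 4.4 mOsm/kg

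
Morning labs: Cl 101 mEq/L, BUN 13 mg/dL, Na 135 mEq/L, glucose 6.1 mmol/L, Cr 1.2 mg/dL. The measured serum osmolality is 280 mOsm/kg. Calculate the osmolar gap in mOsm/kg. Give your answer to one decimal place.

Calculated osmolality = 2·Na + glucose + BUN/2.8
= 2·135 + 6.1 + 13/2.8
= 270 + 6.10 + 4.64
= 280.74 mOsm/kg ≈ 280.7 mOsm/kg
Osmolar gap = measured − calculated = 280 − 280.7 = -0.7 mOsm/kg

-0.7 mOsm/kg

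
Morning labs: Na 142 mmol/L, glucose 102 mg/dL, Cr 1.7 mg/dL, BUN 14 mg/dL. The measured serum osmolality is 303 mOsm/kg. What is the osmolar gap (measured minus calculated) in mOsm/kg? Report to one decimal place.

Calculated osmolality = 2·Na + glucose/18 + BUN/2.8
= 2·142 + 102/18 + 14/2.8
= 284 + 5.67 + 5
= 294.67 mOsm/kg ≈ 294.7 mOsm/kg
Osmolar gap = measured − calculated = 303 − 294.7 = 8.3 mOsm/kg

8.3 mOsm/kg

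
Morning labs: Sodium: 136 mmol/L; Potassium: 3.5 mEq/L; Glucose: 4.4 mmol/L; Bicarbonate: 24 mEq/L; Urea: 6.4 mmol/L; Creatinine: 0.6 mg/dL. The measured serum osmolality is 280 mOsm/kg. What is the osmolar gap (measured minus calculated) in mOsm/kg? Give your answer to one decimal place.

Calculated osmolality = 2·Na + glucose + urea
= 2·136 + 4.4 + 6.4
= 272 + 4.40 + 6.40
= 282.8 mOsm/kg ≈ 282.8 mOsm/kg
Osmolar gap = measured − calculated = 280 − 282.8 = -2.8 mOsm/kg

-2.8 mOsm/kg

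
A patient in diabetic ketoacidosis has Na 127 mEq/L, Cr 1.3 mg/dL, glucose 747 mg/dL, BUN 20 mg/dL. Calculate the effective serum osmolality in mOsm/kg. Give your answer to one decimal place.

295.5 mOsm/kg

Effective osmolality excludes urea (freely permeant across cell membranes):
2·Na + glucose/18
= 2·127 + 747/18
= 254 + 41.5
= 295.5 mOsm/kg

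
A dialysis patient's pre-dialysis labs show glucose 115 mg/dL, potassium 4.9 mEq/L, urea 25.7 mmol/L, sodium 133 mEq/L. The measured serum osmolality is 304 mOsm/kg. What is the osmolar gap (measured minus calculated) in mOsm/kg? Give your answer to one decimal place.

5.9 mOsm/kg

Calculated osmolality = 2·Na + glucose/18 + urea
= 2·133 + 115/18 + 25.7
= 266 + 6.39 + 25.70
= 298.09 mOsm/kg ≈ 298.1 mOsm/kg
Osmolar gap = measured − calculated = 304 − 298.1 = 5.9 mOsm/kg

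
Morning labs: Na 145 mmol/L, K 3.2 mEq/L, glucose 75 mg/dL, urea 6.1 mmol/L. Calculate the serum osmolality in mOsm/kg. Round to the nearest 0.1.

300.3 mOsm/kg

Calculated osmolality = 2·Na + glucose/18 + urea
= 2·145 + 75/18 + 6.1
= 290 + 4.17 + 6.10
= 300.27 mOsm/kg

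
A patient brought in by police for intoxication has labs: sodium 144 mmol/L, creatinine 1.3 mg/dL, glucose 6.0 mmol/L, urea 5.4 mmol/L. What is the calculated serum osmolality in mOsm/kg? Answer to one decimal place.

299.4 mOsm/kg

Calculated osmolality = 2·Na + glucose + urea
= 2·144 + 6 + 5.4
= 288 + 6 + 5.40
= 299.4 mOsm/kg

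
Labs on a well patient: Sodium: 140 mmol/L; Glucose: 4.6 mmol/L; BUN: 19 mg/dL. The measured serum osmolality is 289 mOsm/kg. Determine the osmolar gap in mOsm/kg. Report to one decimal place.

Calculated osmolality = 2·Na + glucose + BUN/2.8
= 2·140 + 4.6 + 19/2.8
= 280 + 4.60 + 6.79
= 291.39 mOsm/kg ≈ 291.4 mOsm/kg
Osmolar gap = measured − calculated = 289 − 291.4 = -2.4 mOsm/kg

-2.4 mOsm/kg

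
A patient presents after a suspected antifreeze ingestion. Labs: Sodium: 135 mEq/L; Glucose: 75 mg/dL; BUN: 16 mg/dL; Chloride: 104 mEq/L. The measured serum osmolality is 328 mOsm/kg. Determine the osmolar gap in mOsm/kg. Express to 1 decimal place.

Calculated osmolality = 2·Na + glucose/18 + BUN/2.8
= 2·135 + 75/18 + 16/2.8
= 270 + 4.17 + 5.71
= 279.88 mOsm/kg ≈ 279.9 mOsm/kg
Osmolar gap = measured − calculated = 328 − 279.9 = 48.1 mOsm/kg

48.1 mOsm/kg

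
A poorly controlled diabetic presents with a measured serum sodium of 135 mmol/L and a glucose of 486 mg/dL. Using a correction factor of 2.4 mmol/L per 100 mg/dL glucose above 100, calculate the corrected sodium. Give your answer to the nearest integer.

144 mmol/L

Corrected Na = measured Na + 2.4 · (glucose − 100)/100
= 135 + 2.4 · (486 − 100)/100
= 135 + 9.3
= 144.3 mmol/L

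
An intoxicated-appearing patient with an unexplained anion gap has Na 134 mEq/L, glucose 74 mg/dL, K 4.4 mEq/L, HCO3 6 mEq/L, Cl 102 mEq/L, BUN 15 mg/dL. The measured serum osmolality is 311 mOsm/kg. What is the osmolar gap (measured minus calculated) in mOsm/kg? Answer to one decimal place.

Calculated osmolality = 2·Na + glucose/18 + BUN/2.8
= 2·134 + 74/18 + 15/2.8
= 268 + 4.11 + 5.36
= 277.47 mOsm/kg ≈ 277.5 mOsm/kg
Osmolar gap = measured − calculated = 311 − 277.5 = 33.5 mOsm/kg

33.5 mOsm/kg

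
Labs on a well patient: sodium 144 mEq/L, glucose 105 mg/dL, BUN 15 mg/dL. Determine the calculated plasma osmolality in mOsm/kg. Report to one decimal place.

299.2 mOsm/kg

Calculated osmolality = 2·Na + glucose/18 + BUN/2.8
= 2·144 + 105/18 + 15/2.8
= 288 + 5.83 + 5.36
= 299.19 mOsm/kg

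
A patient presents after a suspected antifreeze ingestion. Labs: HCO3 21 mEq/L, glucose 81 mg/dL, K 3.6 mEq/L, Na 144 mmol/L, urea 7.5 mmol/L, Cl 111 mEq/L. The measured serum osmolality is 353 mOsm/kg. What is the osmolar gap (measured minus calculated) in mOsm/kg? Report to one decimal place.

53.0 mOsm/kg

Calculated osmolality = 2·Na + glucose/18 + urea
= 2·144 + 81/18 + 7.5
= 288 + 4.50 + 7.50
= 300 mOsm/kg ≈ 300.0 mOsm/kg
Osmolar gap = measured − calculated = 353 − 300.0 = 53.0 mOsm/kg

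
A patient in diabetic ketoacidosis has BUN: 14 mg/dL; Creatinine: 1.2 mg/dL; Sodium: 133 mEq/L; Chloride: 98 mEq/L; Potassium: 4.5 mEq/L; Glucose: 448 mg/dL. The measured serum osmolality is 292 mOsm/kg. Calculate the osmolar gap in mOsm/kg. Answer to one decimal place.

Calculated osmolality = 2·Na + glucose/18 + BUN/2.8
= 2·133 + 448/18 + 14/2.8
= 266 + 24.89 + 5
= 295.89 mOsm/kg ≈ 295.9 mOsm/kg
Osmolar gap = measured − calculated = 292 − 295.9 = -3.9 mOsm/kg

-3.9 mOsm/kg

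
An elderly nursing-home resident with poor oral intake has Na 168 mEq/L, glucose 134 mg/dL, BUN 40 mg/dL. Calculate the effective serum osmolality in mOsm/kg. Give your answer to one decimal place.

343.4 mOsm/kg

Effective osmolality excludes urea (freely permeant across cell membranes):
2·Na + glucose/18
= 2·168 + 134/18
= 336 + 7.44
= 343.44 mOsm/kg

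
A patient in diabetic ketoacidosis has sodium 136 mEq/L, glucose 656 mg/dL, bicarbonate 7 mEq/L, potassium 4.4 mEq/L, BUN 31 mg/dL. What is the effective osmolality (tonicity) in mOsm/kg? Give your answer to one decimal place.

Effective osmolality excludes urea (freely permeant across cell membranes):
2·Na + glucose/18
= 2·136 + 656/18
= 272 + 36.44
= 308.44 mOsm/kg

308.4 mOsm/kg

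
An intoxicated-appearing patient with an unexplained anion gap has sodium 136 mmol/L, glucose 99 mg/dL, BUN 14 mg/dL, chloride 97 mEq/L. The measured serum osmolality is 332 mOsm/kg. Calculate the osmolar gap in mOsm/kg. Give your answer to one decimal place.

49.5 mOsm/kg

Calculated osmolality = 2·Na + glucose/18 + BUN/2.8
= 2·136 + 99/18 + 14/2.8
= 272 + 5.50 + 5
= 282.5 mOsm/kg ≈ 282.5 mOsm/kg
Osmolar gap = measured − calculated = 332 − 282.5 = 49.5 mOsm/kg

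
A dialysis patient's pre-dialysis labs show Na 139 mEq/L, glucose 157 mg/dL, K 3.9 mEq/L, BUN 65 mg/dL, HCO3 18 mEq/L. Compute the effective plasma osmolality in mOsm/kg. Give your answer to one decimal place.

Effective osmolality excludes urea (freely permeant across cell membranes):
2·Na + glucose/18
= 2·139 + 157/18
= 278 + 8.72
= 286.72 mOsm/kg

286.7 mOsm/kg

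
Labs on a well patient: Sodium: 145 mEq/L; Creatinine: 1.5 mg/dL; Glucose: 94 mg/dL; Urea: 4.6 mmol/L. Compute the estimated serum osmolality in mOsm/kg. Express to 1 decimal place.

Calculated osmolality = 2·Na + glucose/18 + urea
= 2·145 + 94/18 + 4.6
= 290 + 5.22 + 4.60
= 299.82 mOsm/kg

299.8 mOsm/kg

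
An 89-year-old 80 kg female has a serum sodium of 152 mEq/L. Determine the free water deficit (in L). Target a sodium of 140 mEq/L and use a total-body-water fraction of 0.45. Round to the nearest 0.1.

3.1 L

TBW = 0.45 · 80 = 36 L
Free water deficit = TBW · (Na/140 − 1)
= 36 · (152/140 − 1)
= 36 · 0.0857
= 3.09 L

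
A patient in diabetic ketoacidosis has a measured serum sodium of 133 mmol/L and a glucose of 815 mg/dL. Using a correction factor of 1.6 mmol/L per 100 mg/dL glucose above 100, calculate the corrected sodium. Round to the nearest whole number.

144 mmol/L

Corrected Na = measured Na + 1.6 · (glucose − 100)/100
= 133 + 1.6 · (815 − 100)/100
= 133 + 11.4
= 144.4 mmol/L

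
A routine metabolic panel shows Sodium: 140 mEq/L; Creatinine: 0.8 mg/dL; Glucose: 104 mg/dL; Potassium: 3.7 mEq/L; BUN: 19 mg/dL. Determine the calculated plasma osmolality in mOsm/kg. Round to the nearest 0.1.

292.6 mOsm/kg

Calculated osmolality = 2·Na + glucose/18 + BUN/2.8
= 2·140 + 104/18 + 19/2.8
= 280 + 5.78 + 6.79
= 292.57 mOsm/kg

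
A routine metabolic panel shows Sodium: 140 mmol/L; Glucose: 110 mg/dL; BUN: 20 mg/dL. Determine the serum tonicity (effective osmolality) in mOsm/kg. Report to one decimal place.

Effective osmolality excludes urea (freely permeant across cell membranes):
2·Na + glucose/18
= 2·140 + 110/18
= 280 + 6.11
= 286.11 mOsm/kg

286.1 mOsm/kg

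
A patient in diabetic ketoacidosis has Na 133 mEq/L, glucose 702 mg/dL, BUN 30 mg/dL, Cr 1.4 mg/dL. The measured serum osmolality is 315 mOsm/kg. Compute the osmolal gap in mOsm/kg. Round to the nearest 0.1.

-0.7 mOsm/kg

Calculated osmolality = 2·Na + glucose/18 + BUN/2.8
= 2·133 + 702/18 + 30/2.8
= 266 + 39 + 10.71
= 315.71 mOsm/kg ≈ 315.7 mOsm/kg
Osmolar gap = measured − calculated = 315 − 315.7 = -0.7 mOsm/kg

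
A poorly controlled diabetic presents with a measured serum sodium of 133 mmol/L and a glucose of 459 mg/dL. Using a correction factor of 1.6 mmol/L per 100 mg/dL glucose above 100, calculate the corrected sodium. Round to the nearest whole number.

Corrected Na = measured Na + 1.6 · (glucose − 100)/100
= 133 + 1.6 · (459 − 100)/100
= 133 + 5.7
= 138.7 mmol/L

139 mmol/L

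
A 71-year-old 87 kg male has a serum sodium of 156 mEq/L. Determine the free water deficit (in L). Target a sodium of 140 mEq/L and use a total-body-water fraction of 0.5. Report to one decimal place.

5.0 L

TBW = 0.5 · 87 = 43.5 L
Free water deficit = TBW · (Na/140 − 1)
= 43.5 · (156/140 − 1)
= 43.5 · 0.1143
= 4.97 L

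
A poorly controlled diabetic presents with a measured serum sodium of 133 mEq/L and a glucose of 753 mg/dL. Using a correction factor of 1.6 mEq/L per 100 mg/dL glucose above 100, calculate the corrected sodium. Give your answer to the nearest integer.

143 mEq/L

Corrected Na = measured Na + 1.6 · (glucose − 100)/100
= 133 + 1.6 · (753 − 100)/100
= 133 + 10.4
= 143.4 mEq/L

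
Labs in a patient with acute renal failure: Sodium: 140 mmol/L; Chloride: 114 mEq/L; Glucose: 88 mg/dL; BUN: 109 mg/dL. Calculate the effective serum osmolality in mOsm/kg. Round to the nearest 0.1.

284.9 mOsm/kg

Effective osmolality excludes urea (freely permeant across cell membranes):
2·Na + glucose/18
= 2·140 + 88/18
= 280 + 4.89
= 284.89 mOsm/kg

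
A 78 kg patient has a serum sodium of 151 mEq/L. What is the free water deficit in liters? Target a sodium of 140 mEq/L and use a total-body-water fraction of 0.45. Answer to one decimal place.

TBW = 0.45 · 78 = 35.1 L
Free water deficit = TBW · (Na/140 − 1)
= 35.1 · (151/140 − 1)
= 35.1 · 0.0786
= 2.76 L

2.8 L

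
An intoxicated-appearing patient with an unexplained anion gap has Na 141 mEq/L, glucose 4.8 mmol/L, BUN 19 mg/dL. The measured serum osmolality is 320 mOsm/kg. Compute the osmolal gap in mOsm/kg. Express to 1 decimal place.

26.4 mOsm/kg

Calculated osmolality = 2·Na + glucose + BUN/2.8
= 2·141 + 4.8 + 19/2.8
= 282 + 4.80 + 6.79
= 293.59 mOsm/kg ≈ 293.6 mOsm/kg
Osmolar gap = measured − calculated = 320 − 293.6 = 26.4 mOsm/kg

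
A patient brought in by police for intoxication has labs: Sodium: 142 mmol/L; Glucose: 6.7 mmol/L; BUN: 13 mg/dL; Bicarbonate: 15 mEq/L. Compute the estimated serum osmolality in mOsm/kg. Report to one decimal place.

Calculated osmolality = 2·Na + glucose + BUN/2.8
= 2·142 + 6.7 + 13/2.8
= 284 + 6.70 + 4.64
= 295.34 mOsm/kg

295.3 mOsm/kg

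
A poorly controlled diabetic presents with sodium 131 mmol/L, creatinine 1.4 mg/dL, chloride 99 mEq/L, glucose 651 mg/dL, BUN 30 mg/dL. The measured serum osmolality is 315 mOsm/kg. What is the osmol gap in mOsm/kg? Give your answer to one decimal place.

6.1 mOsm/kg

Calculated osmolality = 2·Na + glucose/18 + BUN/2.8
= 2·131 + 651/18 + 30/2.8
= 262 + 36.17 + 10.71
= 308.88 mOsm/kg ≈ 308.9 mOsm/kg
Osmolar gap = measured − calculated = 315 − 308.9 = 6.1 mOsm/kg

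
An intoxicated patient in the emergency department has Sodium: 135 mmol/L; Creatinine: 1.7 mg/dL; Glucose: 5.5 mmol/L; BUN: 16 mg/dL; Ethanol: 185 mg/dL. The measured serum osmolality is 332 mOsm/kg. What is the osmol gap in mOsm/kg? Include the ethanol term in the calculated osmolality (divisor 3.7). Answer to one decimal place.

0.8 mOsm/kg

Calculated osmolality = 2·Na + glucose + BUN/2.8 + ethanol/3.7
= 2·135 + 5.5 + 16/2.8 + 185/3.7
= 270 + 5.50 + 5.71 + 50
= 331.21 mOsm/kg ≈ 331.2 mOsm/kg
Osmolar gap = measured − calculated = 332 − 331.2 = 0.8 mOsm/kg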